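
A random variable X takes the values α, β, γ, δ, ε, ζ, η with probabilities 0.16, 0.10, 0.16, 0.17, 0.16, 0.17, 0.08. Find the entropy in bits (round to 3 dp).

2.762 bits

H = −Σ pᵢ log₂ pᵢ.
−0.16·log₂(0.16) = 0.4230
−0.10·log₂(0.10) = 0.3322
−0.16·log₂(0.16) = 0.4230
−0.17·log₂(0.17) = 0.4346
−0.16·log₂(0.16) = 0.4230
−0.17·log₂(0.17) = 0.4346
−0.08·log₂(0.08) = 0.2915
Sum ≈ 2.7619 → 2.762 bits.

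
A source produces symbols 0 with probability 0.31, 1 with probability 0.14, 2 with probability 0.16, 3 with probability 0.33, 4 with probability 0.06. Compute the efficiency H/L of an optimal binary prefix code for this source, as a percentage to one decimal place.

96.1%

Entropy H = −Σ p log₂ p ≈ 2.1153 bits.
Huffman merges: 3/50+7/50→1/5; 4/25+1/5→9/25; 31/100+33/100→16/25; 9/25+16/25→1. L = 11/5 ≈ 2.2000.
Efficiency = H/L = 2.1153/2.2000 = 96.1%.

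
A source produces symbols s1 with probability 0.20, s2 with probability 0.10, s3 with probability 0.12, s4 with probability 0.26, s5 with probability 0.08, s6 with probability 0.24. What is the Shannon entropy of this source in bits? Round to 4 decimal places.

H = −Σ pᵢ log₂ pᵢ.
−0.20·log₂(0.20) = 0.4644
−0.10·log₂(0.10) = 0.3322
−0.12·log₂(0.12) = 0.3671
−0.26·log₂(0.26) = 0.5053
−0.08·log₂(0.08) = 0.2915
−0.24·log₂(0.24) = 0.4941
Sum ≈ 2.4546 → 2.4546 bits.

2.4546 bits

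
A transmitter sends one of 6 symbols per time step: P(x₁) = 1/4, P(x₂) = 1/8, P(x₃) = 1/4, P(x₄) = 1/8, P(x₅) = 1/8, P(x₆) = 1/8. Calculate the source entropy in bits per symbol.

2.5 bits

Each probability is a power of 1/2, so log₂(1/p) is an integer.
H = Σ p·log₂(1/p) = 1/4·2 + 1/8·3 + 1/4·2 + 1/8·3 + 1/8·3 + 1/8·3 = 2.5 bits.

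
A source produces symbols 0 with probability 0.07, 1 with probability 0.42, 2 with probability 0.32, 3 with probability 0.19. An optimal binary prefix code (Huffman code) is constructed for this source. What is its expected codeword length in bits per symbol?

Repeatedly combine the two least-probable nodes; the expected code length is the sum of the merged weights.
merge 7/100 + 19/100 → 13/50
merge 13/50 + 8/25 → 29/50
merge 21/50 + 29/50 → 1
L = 13/50 + 29/50 + 1 = 46/25 = 1.84 bits/symbol.

1.84 bits/symbol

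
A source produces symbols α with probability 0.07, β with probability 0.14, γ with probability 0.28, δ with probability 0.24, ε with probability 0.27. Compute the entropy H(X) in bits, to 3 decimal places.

2.184 bits

H = −Σ pᵢ log₂ pᵢ.
−0.07·log₂(0.07) = 0.2686
−0.14·log₂(0.14) = 0.3971
−0.28·log₂(0.28) = 0.5142
−0.24·log₂(0.24) = 0.4941
−0.27·log₂(0.27) = 0.5100
Sum ≈ 2.1840 → 2.184 bits.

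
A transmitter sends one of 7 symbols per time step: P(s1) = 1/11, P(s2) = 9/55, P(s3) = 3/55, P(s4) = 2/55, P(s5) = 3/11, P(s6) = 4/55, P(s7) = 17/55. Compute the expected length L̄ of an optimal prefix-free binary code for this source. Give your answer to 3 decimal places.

Repeatedly combine the two least-probable nodes; the expected code length is the sum of the merged weights.
merge 2/55 + 3/55 → 1/11
merge 4/55 + 1/11 → 9/55
merge 1/11 + 9/55 → 14/55
merge 9/55 + 14/55 → 23/55
merge 3/11 + 17/55 → 32/55
merge 23/55 + 32/55 → 1
L = 1/11 + 9/55 + 14/55 + 23/55 + 32/55 + 1 = 138/55 ≈ 2.509 bits/symbol.

2.509 bits/symbol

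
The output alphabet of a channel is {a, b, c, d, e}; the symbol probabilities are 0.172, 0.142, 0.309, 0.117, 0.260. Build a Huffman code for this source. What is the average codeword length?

2.259 bits/symbol

Repeatedly combine the two least-probable nodes; the expected code length is the sum of the merged weights.
merge 117/1000 + 71/500 → 259/1000
merge 43/250 + 259/1000 → 431/1000
merge 13/50 + 309/1000 → 569/1000
merge 431/1000 + 569/1000 → 1
L = 259/1000 + 431/1000 + 569/1000 + 1 = 2259/1000 = 2.259 bits/symbol.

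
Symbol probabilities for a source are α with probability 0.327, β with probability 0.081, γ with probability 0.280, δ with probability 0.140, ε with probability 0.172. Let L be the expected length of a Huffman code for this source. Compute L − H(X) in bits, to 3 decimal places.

Entropy H = −Σ p log₂ p ≈ 2.1692 bits.
Huffman merges: 81/1000+7/50→221/1000; 43/250+221/1000→393/1000; 7/25+327/1000→607/1000; 393/1000+607/1000→1. L = 2221/1000 ≈ 2.2210.
L − H = 2.2210 − 2.1692 = 0.052 bits.

0.052 bits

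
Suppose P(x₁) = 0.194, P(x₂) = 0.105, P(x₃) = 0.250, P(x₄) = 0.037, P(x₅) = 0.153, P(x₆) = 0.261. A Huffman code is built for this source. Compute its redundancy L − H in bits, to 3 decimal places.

0.040 bits

Entropy H = −Σ p log₂ p ≈ 2.3965 bits.
Huffman merges: 37/1000+21/200→71/500; 71/500+153/1000→59/200; 97/500+1/4→111/250; 261/1000+59/200→139/250; 111/250+139/250→1. L = 2437/1000 ≈ 2.4370.
L − H = 2.4370 − 2.3965 = 0.040 bits.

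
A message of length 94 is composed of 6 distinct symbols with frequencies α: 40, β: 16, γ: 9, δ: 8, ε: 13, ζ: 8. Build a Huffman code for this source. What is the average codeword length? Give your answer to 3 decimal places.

Probabilities are the counts divided by 94.
Repeatedly combine the two least-probable nodes; the expected code length is the sum of the merged weights.
merge 4/47 + 4/47 → 8/47
merge 9/94 + 13/94 → 11/47
merge 8/47 + 8/47 → 16/47
merge 11/47 + 16/47 → 27/47
merge 20/47 + 27/47 → 1
L = 8/47 + 11/47 + 16/47 + 27/47 + 1 = 109/47 ≈ 2.319 bits/symbol.

2.319 bits/symbol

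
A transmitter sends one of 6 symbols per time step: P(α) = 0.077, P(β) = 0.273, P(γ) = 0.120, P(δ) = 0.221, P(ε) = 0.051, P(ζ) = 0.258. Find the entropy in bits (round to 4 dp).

H = −Σ pᵢ log₂ pᵢ.
−0.077·log₂(0.077) = 0.2848
−0.273·log₂(0.273) = 0.5113
−0.120·log₂(0.120) = 0.3671
−0.221·log₂(0.221) = 0.4813
−0.051·log₂(0.051) = 0.2190
−0.258·log₂(0.258) = 0.5043
Sum ≈ 2.3678 → 2.3678 bits.

2.3678 bits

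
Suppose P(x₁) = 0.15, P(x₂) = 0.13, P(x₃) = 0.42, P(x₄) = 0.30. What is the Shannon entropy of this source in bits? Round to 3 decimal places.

1.840 bits

H = −Σ pᵢ log₂ pᵢ.
−0.15·log₂(0.15) = 0.4105
−0.13·log₂(0.13) = 0.3826
−0.42·log₂(0.42) = 0.5256
−0.30·log₂(0.30) = 0.5211
Sum ≈ 1.8399 → 1.840 bits.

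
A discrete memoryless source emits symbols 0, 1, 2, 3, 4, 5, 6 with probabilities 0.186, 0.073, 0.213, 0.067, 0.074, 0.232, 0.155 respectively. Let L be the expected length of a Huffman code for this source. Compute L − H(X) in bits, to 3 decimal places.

0.048 bits

Entropy H = −Σ p log₂ p ≈ 2.6474 bits.
Huffman merges: 67/1000+73/1000→7/50; 37/500+7/50→107/500; 31/200+93/500→341/1000; 213/1000+107/500→427/1000; 29/125+341/1000→573/1000; 427/1000+573/1000→1. L = 539/200 ≈ 2.6950.
L − H = 2.6950 − 2.6474 = 0.048 bits.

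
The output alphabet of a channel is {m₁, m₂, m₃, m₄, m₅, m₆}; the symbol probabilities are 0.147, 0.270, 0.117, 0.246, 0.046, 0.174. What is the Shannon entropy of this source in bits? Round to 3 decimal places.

H = −Σ pᵢ log₂ pᵢ.
−0.147·log₂(0.147) = 0.4066
−0.270·log₂(0.270) = 0.5100
−0.117·log₂(0.117) = 0.3622
−0.246·log₂(0.246) = 0.4977
−0.046·log₂(0.046) = 0.2043
−0.174·log₂(0.174) = 0.4390
Sum ≈ 2.4198 → 2.420 bits.

2.420 bits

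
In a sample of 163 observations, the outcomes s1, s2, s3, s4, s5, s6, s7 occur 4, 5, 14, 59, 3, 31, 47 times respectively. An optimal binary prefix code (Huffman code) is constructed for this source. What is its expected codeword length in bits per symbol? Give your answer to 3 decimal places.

2.264 bits/symbol

Probabilities are the counts divided by 163.
Repeatedly combine the two least-probable nodes; the expected code length is the sum of the merged weights.
merge 3/163 + 4/163 → 7/163
merge 5/163 + 7/163 → 12/163
merge 12/163 + 14/163 → 26/163
merge 26/163 + 31/163 → 57/163
merge 47/163 + 57/163 → 104/163
merge 59/163 + 104/163 → 1
L = 7/163 + 12/163 + 26/163 + 57/163 + 104/163 + 1 = 369/163 ≈ 2.264 bits/symbol.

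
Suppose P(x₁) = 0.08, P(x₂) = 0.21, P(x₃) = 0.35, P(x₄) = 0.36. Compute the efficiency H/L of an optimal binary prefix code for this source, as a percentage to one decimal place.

Entropy H = −Σ p log₂ p ≈ 1.8250 bits.
Huffman merges: 2/25+21/100→29/100; 29/100+7/20→16/25; 9/25+16/25→1. L = 193/100 ≈ 1.9300.
Efficiency = H/L = 1.8250/1.9300 = 94.6%.

94.6%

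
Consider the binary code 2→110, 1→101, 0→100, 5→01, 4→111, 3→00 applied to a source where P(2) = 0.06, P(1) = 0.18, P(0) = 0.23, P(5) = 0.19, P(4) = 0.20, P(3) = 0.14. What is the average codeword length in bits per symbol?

2.67 bits/symbol

L̄ = Σ pᵢ·ℓᵢ = 0.06·3 + 0.18·3 + 0.23·3 + 0.19·2 + 0.20·3 + 0.14·2 = 2.67 bits/symbol.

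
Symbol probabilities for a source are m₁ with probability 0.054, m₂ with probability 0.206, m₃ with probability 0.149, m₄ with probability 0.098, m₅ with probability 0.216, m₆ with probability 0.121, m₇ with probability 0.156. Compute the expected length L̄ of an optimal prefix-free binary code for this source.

2.73 bits/symbol

Repeatedly combine the two least-probable nodes; the expected code length is the sum of the merged weights.
merge 27/500 + 49/500 → 19/125
merge 121/1000 + 149/1000 → 27/100
merge 19/125 + 39/250 → 77/250
merge 103/500 + 27/125 → 211/500
merge 27/100 + 77/250 → 289/500
merge 211/500 + 289/500 → 1
L = 19/125 + 27/100 + 77/250 + 211/500 + 289/500 + 1 = 273/100 = 2.73 bits/symbol.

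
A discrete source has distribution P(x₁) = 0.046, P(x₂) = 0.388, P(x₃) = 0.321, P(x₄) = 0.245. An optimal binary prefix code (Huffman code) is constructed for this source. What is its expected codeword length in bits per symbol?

1.903 bits/symbol

Repeatedly combine the two least-probable nodes; the expected code length is the sum of the merged weights.
merge 23/500 + 49/200 → 291/1000
merge 291/1000 + 321/1000 → 153/250
merge 97/250 + 153/250 → 1
L = 291/1000 + 153/250 + 1 = 1903/1000 = 1.903 bits/symbol.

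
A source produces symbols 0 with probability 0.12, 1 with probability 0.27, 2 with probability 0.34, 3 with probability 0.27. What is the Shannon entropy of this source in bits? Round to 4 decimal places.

H = −Σ pᵢ log₂ pᵢ.
−0.12·log₂(0.12) = 0.3671
−0.27·log₂(0.27) = 0.5100
−0.34·log₂(0.34) = 0.5292
−0.27·log₂(0.27) = 0.5100
Sum ≈ 1.9163 → 1.9163 bits.

1.9163 bits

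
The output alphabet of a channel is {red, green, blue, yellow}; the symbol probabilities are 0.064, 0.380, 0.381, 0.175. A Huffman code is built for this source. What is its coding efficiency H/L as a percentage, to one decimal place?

Entropy H = −Σ p log₂ p ≈ 1.7547 bits.
Huffman merges: 8/125+7/40→239/1000; 239/1000+19/50→619/1000; 381/1000+619/1000→1. L = 929/500 ≈ 1.8580.
Efficiency = H/L = 1.7547/1.8580 = 94.4%.

94.4%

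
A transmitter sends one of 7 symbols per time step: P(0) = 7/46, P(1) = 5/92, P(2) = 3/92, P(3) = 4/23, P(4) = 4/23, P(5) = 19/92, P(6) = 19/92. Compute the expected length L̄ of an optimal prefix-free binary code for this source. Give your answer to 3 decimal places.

Repeatedly combine the two least-probable nodes; the expected code length is the sum of the merged weights.
merge 3/92 + 5/92 → 2/23
merge 2/23 + 7/46 → 11/46
merge 4/23 + 4/23 → 8/23
merge 19/92 + 19/92 → 19/46
merge 11/46 + 8/23 → 27/46
merge 19/46 + 27/46 → 1
L = 2/23 + 11/46 + 8/23 + 19/46 + 27/46 + 1 = 123/46 ≈ 2.674 bits/symbol.

2.674 bits/symbol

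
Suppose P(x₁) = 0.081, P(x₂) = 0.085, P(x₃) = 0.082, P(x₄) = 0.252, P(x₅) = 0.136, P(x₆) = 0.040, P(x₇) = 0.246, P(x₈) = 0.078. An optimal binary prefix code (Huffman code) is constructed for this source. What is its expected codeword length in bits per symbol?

Repeatedly combine the two least-probable nodes; the expected code length is the sum of the merged weights.
merge 1/25 + 39/500 → 59/500
merge 81/1000 + 41/500 → 163/1000
merge 17/200 + 59/500 → 203/1000
merge 17/125 + 163/1000 → 299/1000
merge 203/1000 + 123/500 → 449/1000
merge 63/250 + 299/1000 → 551/1000
merge 449/1000 + 551/1000 → 1
L = 59/500 + 163/1000 + 203/1000 + 299/1000 + 449/1000 + 551/1000 + 1 = 2783/1000 = 2.783 bits/symbol.

2.783 bits/symbol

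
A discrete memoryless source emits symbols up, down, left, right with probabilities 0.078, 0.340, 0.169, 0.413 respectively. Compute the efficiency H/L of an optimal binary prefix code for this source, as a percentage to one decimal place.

Entropy H = −Σ p log₂ p ≈ 1.7766 bits.
Huffman merges: 39/500+169/1000→247/1000; 247/1000+17/50→587/1000; 413/1000+587/1000→1. L = 917/500 ≈ 1.8340.
Efficiency = H/L = 1.7766/1.8340 = 96.9%.

96.9%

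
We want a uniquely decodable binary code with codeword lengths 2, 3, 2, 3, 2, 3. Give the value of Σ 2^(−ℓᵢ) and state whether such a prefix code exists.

1.125; no

With common denominator 2^3 = 8: Σ 2^(−ℓᵢ) = 2/8 + 1/8 + 2/8 + 1/8 + 2/8 + 1/8 = 9/8 = 1.125.
Kraft's inequality requires Σ ≤ 1; here Σ = 1.125 > 1, so no such prefix code exists.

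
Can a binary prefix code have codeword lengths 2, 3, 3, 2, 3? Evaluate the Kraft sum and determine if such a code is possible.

With common denominator 2^3 = 8: Σ 2^(−ℓᵢ) = 2/8 + 1/8 + 1/8 + 2/8 + 1/8 = 7/8 = 0.875.
Kraft's inequality requires Σ ≤ 1; here Σ = 0.875 ≤ 1, so such a prefix code exists.

0.875; yes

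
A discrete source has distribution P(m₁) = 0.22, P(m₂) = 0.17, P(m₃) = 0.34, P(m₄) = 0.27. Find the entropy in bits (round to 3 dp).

H = −Σ pᵢ log₂ pᵢ.
−0.22·log₂(0.22) = 0.4806
−0.17·log₂(0.17) = 0.4346
−0.34·log₂(0.34) = 0.5292
−0.27·log₂(0.27) = 0.5100
Sum ≈ 1.9544 → 1.954 bits.

1.954 bits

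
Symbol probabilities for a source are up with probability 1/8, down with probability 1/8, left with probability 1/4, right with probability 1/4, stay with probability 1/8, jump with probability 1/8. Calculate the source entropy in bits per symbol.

Each probability is a power of 1/2, so log₂(1/p) is an integer.
H = Σ p·log₂(1/p) = 1/8·3 + 1/8·3 + 1/4·2 + 1/4·2 + 1/8·3 + 1/8·3 = 2.5 bits.

2.5 bits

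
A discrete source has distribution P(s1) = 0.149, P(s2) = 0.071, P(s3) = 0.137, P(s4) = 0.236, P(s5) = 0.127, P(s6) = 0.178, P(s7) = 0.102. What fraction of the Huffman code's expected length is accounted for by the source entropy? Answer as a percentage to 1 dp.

Entropy H = −Σ p log₂ p ≈ 2.7219 bits.
Huffman merges: 71/1000+51/500→173/1000; 127/1000+137/1000→33/125; 149/1000+173/1000→161/500; 89/500+59/250→207/500; 33/125+161/500→293/500; 207/500+293/500→1. L = 2759/1000 ≈ 2.7590.
Efficiency = H/L = 2.7219/2.7590 = 98.7%.

98.7%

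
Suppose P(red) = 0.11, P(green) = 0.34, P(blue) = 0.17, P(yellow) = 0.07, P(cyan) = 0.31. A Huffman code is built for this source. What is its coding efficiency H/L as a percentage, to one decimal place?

Entropy H = −Σ p log₂ p ≈ 2.1064 bits.
Huffman merges: 7/100+11/100→9/50; 17/100+9/50→7/20; 31/100+17/50→13/20; 7/20+13/20→1. L = 109/50 ≈ 2.1800.
Efficiency = H/L = 2.1064/2.1800 = 96.6%.

96.6%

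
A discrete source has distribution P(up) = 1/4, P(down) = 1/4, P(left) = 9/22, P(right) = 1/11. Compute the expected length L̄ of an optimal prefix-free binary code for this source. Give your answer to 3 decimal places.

Repeatedly combine the two least-probable nodes; the expected code length is the sum of the merged weights.
merge 1/11 + 1/4 → 15/44
merge 1/4 + 15/44 → 13/22
merge 9/22 + 13/22 → 1
L = 15/44 + 13/22 + 1 = 85/44 ≈ 1.932 bits/symbol.

1.932 bits/symbol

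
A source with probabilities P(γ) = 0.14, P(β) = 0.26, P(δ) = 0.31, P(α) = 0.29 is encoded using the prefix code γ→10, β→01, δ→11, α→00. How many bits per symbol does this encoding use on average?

L̄ = Σ pᵢ·ℓᵢ = 0.14·2 + 0.26·2 + 0.31·2 + 0.29·2 = 2 bits/symbol.

2 bits/symbol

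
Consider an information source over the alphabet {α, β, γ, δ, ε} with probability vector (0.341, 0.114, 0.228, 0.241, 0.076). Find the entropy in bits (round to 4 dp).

H = −Σ pᵢ log₂ pᵢ.
−0.341·log₂(0.341) = 0.5293
−0.114·log₂(0.114) = 0.3571
−0.228·log₂(0.228) = 0.4863
−0.241·log₂(0.241) = 0.4947
−0.076·log₂(0.076) = 0.2826
Sum ≈ 2.1500 → 2.1500 bits.

2.1500 bits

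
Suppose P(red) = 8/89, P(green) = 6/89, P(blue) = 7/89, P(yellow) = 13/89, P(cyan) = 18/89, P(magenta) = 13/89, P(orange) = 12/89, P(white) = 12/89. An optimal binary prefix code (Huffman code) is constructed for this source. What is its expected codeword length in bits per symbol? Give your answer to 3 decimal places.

Repeatedly combine the two least-probable nodes; the expected code length is the sum of the merged weights.
merge 6/89 + 7/89 → 13/89
merge 8/89 + 12/89 → 20/89
merge 12/89 + 13/89 → 25/89
merge 13/89 + 13/89 → 26/89
merge 18/89 + 20/89 → 38/89
merge 25/89 + 26/89 → 51/89
merge 38/89 + 51/89 → 1
L = 13/89 + 20/89 + 25/89 + 26/89 + 38/89 + 51/89 + 1 = 262/89 ≈ 2.944 bits/symbol.

2.944 bits/symbol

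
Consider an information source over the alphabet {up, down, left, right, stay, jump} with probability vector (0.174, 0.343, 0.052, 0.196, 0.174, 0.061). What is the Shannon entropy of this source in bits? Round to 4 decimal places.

2.3362 bits

H = −Σ pᵢ log₂ pᵢ.
−0.174·log₂(0.174) = 0.4390
−0.343·log₂(0.343) = 0.5295
−0.052·log₂(0.052) = 0.2218
−0.196·log₂(0.196) = 0.4608
−0.174·log₂(0.174) = 0.4390
−0.061·log₂(0.061) = 0.2461
Sum ≈ 2.3362 → 2.3362 bits.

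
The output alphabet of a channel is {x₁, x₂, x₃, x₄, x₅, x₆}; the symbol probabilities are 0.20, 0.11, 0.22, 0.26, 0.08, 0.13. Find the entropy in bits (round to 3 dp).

2.475 bits

H = −Σ pᵢ log₂ pᵢ.
−0.20·log₂(0.20) = 0.4644
−0.11·log₂(0.11) = 0.3503
−0.22·log₂(0.22) = 0.4806
−0.26·log₂(0.26) = 0.5053
−0.08·log₂(0.08) = 0.2915
−0.13·log₂(0.13) = 0.3826
Sum ≈ 2.4747 → 2.475 bits.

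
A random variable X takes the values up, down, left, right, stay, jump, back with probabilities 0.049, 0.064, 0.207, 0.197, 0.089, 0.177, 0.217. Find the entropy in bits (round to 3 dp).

2.630 bits

H = −Σ pᵢ log₂ pᵢ.
−0.049·log₂(0.049) = 0.2132
−0.064·log₂(0.064) = 0.2538
−0.207·log₂(0.207) = 0.4704
−0.197·log₂(0.197) = 0.4617
−0.089·log₂(0.089) = 0.3106
−0.177·log₂(0.177) = 0.4422
−0.217·log₂(0.217) = 0.4783
Sum ≈ 2.6302 → 2.630 bits.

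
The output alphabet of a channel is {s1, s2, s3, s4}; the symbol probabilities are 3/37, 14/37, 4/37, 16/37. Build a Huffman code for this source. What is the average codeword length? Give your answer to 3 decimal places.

Repeatedly combine the two least-probable nodes; the expected code length is the sum of the merged weights.
merge 3/37 + 4/37 → 7/37
merge 7/37 + 14/37 → 21/37
merge 16/37 + 21/37 → 1
L = 7/37 + 21/37 + 1 = 65/37 ≈ 1.757 bits/symbol.

1.757 bits/symbol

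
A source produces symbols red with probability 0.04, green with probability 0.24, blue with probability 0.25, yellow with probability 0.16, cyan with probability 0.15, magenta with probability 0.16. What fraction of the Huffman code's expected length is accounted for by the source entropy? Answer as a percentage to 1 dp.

97.1%

Entropy H = −Σ p log₂ p ≈ 2.4365 bits.
Huffman merges: 1/25+3/20→19/100; 4/25+4/25→8/25; 19/100+6/25→43/100; 1/4+8/25→57/100; 43/100+57/100→1. L = 251/100 ≈ 2.5100.
Efficiency = H/L = 2.4365/2.5100 = 97.1%.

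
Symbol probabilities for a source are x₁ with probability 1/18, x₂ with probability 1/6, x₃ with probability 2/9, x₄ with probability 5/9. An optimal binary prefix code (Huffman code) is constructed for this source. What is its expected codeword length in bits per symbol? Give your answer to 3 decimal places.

1.667 bits/symbol

Repeatedly combine the two least-probable nodes; the expected code length is the sum of the merged weights.
merge 1/18 + 1/6 → 2/9
merge 2/9 + 2/9 → 4/9
merge 4/9 + 5/9 → 1
L = 2/9 + 4/9 + 1 = 5/3 ≈ 1.667 bits/symbol.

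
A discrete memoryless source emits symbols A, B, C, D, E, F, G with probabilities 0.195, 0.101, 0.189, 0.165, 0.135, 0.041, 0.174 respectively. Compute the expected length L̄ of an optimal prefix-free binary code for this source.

Repeatedly combine the two least-probable nodes; the expected code length is the sum of the merged weights.
merge 41/1000 + 101/1000 → 71/500
merge 27/200 + 71/500 → 277/1000
merge 33/200 + 87/500 → 339/1000
merge 189/1000 + 39/200 → 48/125
merge 277/1000 + 339/1000 → 77/125
merge 48/125 + 77/125 → 1
L = 71/500 + 277/1000 + 339/1000 + 48/125 + 77/125 + 1 = 1379/500 = 2.758 bits/symbol.

2.758 bits/symbol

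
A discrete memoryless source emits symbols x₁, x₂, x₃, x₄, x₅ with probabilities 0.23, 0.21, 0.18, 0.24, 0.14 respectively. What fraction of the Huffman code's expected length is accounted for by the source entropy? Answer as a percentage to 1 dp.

99.0%

Entropy H = −Σ p log₂ p ≈ 2.2970 bits.
Huffman merges: 7/50+9/50→8/25; 21/100+23/100→11/25; 6/25+8/25→14/25; 11/25+14/25→1. L = 58/25 ≈ 2.3200.
Efficiency = H/L = 2.2970/2.3200 = 99.0%.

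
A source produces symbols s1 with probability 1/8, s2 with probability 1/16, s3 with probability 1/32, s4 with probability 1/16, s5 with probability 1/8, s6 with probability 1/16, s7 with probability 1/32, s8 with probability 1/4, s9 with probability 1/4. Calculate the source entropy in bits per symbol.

2.8125 bits

Each probability is a power of 1/2, so log₂(1/p) is an integer.
H = Σ p·log₂(1/p) = 1/8·3 + 1/16·4 + 1/32·5 + 1/16·4 + 1/8·3 + 1/16·4 + 1/32·5 + 1/4·2 + 1/4·2 = 2.8125 bits.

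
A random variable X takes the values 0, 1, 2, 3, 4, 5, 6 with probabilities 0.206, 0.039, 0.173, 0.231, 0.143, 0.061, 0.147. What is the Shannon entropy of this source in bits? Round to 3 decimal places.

2.632 bits

H = −Σ pᵢ log₂ pᵢ.
−0.206·log₂(0.206) = 0.4695
−0.039·log₂(0.039) = 0.1825
−0.173·log₂(0.173) = 0.4379
−0.231·log₂(0.231) = 0.4883
−0.143·log₂(0.143) = 0.4012
−0.061·log₂(0.061) = 0.2461
−0.147·log₂(0.147) = 0.4066
Sum ≈ 2.6323 → 2.632 bits.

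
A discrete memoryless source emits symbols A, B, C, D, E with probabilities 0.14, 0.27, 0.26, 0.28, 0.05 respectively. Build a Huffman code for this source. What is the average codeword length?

2.19 bits/symbol

Repeatedly combine the two least-probable nodes; the expected code length is the sum of the merged weights.
merge 1/20 + 7/50 → 19/100
merge 19/100 + 13/50 → 9/20
merge 27/100 + 7/25 → 11/20
merge 9/20 + 11/20 → 1
L = 19/100 + 9/20 + 11/20 + 1 = 219/100 = 2.19 bits/symbol.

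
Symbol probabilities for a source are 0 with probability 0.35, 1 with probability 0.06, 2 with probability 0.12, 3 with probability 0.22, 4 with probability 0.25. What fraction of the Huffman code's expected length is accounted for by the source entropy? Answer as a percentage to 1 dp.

97.3%

Entropy H = −Σ p log₂ p ≈ 2.1213 bits.
Huffman merges: 3/50+3/25→9/50; 9/50+11/50→2/5; 1/4+7/20→3/5; 2/5+3/5→1. L = 109/50 ≈ 2.1800.
Efficiency = H/L = 2.1213/2.1800 = 97.3%.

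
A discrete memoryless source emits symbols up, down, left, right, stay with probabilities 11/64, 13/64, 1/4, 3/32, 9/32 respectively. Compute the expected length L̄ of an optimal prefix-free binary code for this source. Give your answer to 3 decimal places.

Repeatedly combine the two least-probable nodes; the expected code length is the sum of the merged weights.
merge 3/32 + 11/64 → 17/64
merge 13/64 + 1/4 → 29/64
merge 17/64 + 9/32 → 35/64
merge 29/64 + 35/64 → 1
L = 17/64 + 29/64 + 35/64 + 1 = 145/64 ≈ 2.266 bits/symbol.

2.266 bits/symbol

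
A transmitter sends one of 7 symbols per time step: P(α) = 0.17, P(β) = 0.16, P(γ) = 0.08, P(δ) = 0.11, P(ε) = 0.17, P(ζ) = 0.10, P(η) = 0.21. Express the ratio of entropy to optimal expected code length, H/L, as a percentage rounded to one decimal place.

Entropy H = −Σ p log₂ p ≈ 2.7390 bits.
Huffman merges: 2/25+1/10→9/50; 11/100+4/25→27/100; 17/100+17/100→17/50; 9/50+21/100→39/100; 27/100+17/50→61/100; 39/100+61/100→1. L = 279/100 ≈ 2.7900.
Efficiency = H/L = 2.7390/2.7900 = 98.2%.

98.2%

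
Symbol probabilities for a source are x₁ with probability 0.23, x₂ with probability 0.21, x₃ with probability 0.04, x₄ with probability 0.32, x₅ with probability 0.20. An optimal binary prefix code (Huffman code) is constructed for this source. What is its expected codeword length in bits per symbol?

Repeatedly combine the two least-probable nodes; the expected code length is the sum of the merged weights.
merge 1/25 + 1/5 → 6/25
merge 21/100 + 23/100 → 11/25
merge 6/25 + 8/25 → 14/25
merge 11/25 + 14/25 → 1
L = 6/25 + 11/25 + 14/25 + 1 = 56/25 = 2.24 bits/symbol.

2.24 bits/symbol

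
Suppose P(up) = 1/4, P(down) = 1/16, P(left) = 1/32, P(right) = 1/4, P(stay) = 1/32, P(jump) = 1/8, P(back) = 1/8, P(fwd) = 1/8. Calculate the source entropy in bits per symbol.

Each probability is a power of 1/2, so log₂(1/p) is an integer.
H = Σ p·log₂(1/p) = 1/4·2 + 1/16·4 + 1/32·5 + 1/4·2 + 1/32·5 + 1/8·3 + 1/8·3 + 1/8·3 = 2.6875 bits.

2.6875 bits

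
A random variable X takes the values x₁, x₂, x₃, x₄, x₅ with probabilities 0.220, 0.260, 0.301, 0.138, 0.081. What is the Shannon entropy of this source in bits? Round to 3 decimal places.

H = −Σ pᵢ log₂ pᵢ.
−0.220·log₂(0.220) = 0.4806
−0.260·log₂(0.260) = 0.5053
−0.301·log₂(0.301) = 0.5214
−0.138·log₂(0.138) = 0.3943
−0.081·log₂(0.081) = 0.2937
Sum ≈ 2.1952 → 2.195 bits.

2.195 bits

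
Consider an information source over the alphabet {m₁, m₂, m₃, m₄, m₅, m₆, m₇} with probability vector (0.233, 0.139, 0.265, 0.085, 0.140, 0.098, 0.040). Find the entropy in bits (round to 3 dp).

H = −Σ pᵢ log₂ pᵢ.
−0.233·log₂(0.233) = 0.4897
−0.139·log₂(0.139) = 0.3957
−0.265·log₂(0.265) = 0.5077
−0.085·log₂(0.085) = 0.3023
−0.140·log₂(0.140) = 0.3971
−0.098·log₂(0.098) = 0.3284
−0.040·log₂(0.040) = 0.1858
Sum ≈ 2.6067 → 2.607 bits.

2.607 bits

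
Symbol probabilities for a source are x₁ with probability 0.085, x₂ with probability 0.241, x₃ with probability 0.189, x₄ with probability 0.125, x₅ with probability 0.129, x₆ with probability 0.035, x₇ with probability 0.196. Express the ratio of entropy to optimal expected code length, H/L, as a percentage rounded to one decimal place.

98.3%

Entropy H = −Σ p log₂ p ≈ 2.6375 bits.
Huffman merges: 7/200+17/200→3/25; 3/25+1/8→49/200; 129/1000+189/1000→159/500; 49/250+241/1000→437/1000; 49/200+159/500→563/1000; 437/1000+563/1000→1. L = 2683/1000 ≈ 2.6830.
Efficiency = H/L = 2.6375/2.6830 = 98.3%.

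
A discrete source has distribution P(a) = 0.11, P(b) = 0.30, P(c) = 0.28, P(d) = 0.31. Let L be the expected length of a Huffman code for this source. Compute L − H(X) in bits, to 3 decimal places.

Entropy H = −Σ p log₂ p ≈ 1.9094 bits.
Huffman merges: 11/100+7/25→39/100; 3/10+31/100→61/100; 39/100+61/100→1. L = 2 ≈ 2.0000.
L − H = 2.0000 − 1.9094 = 0.091 bits.

0.091 bits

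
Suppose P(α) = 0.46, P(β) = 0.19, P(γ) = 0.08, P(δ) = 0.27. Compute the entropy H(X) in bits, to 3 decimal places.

H = −Σ pᵢ log₂ pᵢ.
−0.46·log₂(0.46) = 0.5153
−0.19·log₂(0.19) = 0.4552
−0.08·log₂(0.08) = 0.2915
−0.27·log₂(0.27) = 0.5100
Sum ≈ 1.7721 → 1.772 bits.

1.772 bits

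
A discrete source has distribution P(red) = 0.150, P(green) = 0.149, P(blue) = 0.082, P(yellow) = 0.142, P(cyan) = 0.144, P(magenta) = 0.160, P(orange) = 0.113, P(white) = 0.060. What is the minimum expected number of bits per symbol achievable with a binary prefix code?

2.982 bits/symbol

Repeatedly combine the two least-probable nodes; the expected code length is the sum of the merged weights.
merge 3/50 + 41/500 → 71/500
merge 113/1000 + 71/500 → 51/200
merge 71/500 + 18/125 → 143/500
merge 149/1000 + 3/20 → 299/1000
merge 4/25 + 51/200 → 83/200
merge 143/500 + 299/1000 → 117/200
merge 83/200 + 117/200 → 1
L = 71/500 + 51/200 + 143/500 + 299/1000 + 83/200 + 117/200 + 1 = 1491/500 = 2.982 bits/symbol.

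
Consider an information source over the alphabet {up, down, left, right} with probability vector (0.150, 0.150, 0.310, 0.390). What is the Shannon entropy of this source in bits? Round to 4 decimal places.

H = −Σ pᵢ log₂ pᵢ.
−0.150·log₂(0.150) = 0.4105
−0.150·log₂(0.150) = 0.4105
−0.310·log₂(0.310) = 0.5238
−0.390·log₂(0.390) = 0.5298
Sum ≈ 1.8747 → 1.8747 bits.

1.8747 bits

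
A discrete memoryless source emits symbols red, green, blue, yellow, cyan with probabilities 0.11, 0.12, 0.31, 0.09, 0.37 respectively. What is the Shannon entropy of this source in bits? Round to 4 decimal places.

H = −Σ pᵢ log₂ pᵢ.
−0.11·log₂(0.11) = 0.3503
−0.12·log₂(0.12) = 0.3671
−0.31·log₂(0.31) = 0.5238
−0.09·log₂(0.09) = 0.3127
−0.37·log₂(0.37) = 0.5307
Sum ≈ 2.0845 → 2.0845 bits.

2.0845 bits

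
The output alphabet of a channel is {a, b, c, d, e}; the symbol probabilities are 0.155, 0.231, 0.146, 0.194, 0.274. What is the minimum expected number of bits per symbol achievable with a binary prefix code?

2.301 bits/symbol

Repeatedly combine the two least-probable nodes; the expected code length is the sum of the merged weights.
merge 73/500 + 31/200 → 301/1000
merge 97/500 + 231/1000 → 17/40
merge 137/500 + 301/1000 → 23/40
merge 17/40 + 23/40 → 1
L = 301/1000 + 17/40 + 23/40 + 1 = 2301/1000 = 2.301 bits/symbol.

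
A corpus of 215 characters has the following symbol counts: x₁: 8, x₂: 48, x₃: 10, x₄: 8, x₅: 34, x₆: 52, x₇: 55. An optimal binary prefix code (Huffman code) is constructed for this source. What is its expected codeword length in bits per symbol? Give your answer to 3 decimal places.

2.474 bits/symbol

Probabilities are the counts divided by 215.
Repeatedly combine the two least-probable nodes; the expected code length is the sum of the merged weights.
merge 8/215 + 8/215 → 16/215
merge 2/43 + 16/215 → 26/215
merge 26/215 + 34/215 → 12/43
merge 48/215 + 52/215 → 20/43
merge 11/43 + 12/43 → 23/43
merge 20/43 + 23/43 → 1
L = 16/215 + 26/215 + 12/43 + 20/43 + 23/43 + 1 = 532/215 ≈ 2.474 bits/symbol.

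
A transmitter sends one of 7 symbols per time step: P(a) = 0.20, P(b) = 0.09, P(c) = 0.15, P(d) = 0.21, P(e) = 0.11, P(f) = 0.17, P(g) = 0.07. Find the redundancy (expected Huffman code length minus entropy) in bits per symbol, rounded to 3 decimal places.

0.036 bits

Entropy H = −Σ p log₂ p ≈ 2.7138 bits.
Huffman merges: 7/100+9/100→4/25; 11/100+3/20→13/50; 4/25+17/100→33/100; 1/5+21/100→41/100; 13/50+33/100→59/100; 41/100+59/100→1. L = 11/4 ≈ 2.7500.
L − H = 2.7500 − 2.7138 = 0.036 bits.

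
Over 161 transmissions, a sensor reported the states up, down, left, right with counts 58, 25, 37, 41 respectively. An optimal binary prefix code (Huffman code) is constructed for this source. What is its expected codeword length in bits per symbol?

2 bits/symbol

Probabilities are the counts divided by 161.
Repeatedly combine the two least-probable nodes; the expected code length is the sum of the merged weights.
merge 25/161 + 37/161 → 62/161
merge 41/161 + 58/161 → 99/161
merge 62/161 + 99/161 → 1
L = 62/161 + 99/161 + 1 = 2 bits/symbol.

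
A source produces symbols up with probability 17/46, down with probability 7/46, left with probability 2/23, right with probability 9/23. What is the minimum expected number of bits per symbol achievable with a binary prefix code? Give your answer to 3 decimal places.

Repeatedly combine the two least-probable nodes; the expected code length is the sum of the merged weights.
merge 2/23 + 7/46 → 11/46
merge 11/46 + 17/46 → 14/23
merge 9/23 + 14/23 → 1
L = 11/46 + 14/23 + 1 = 85/46 ≈ 1.848 bits/symbol.

1.848 bits/symbol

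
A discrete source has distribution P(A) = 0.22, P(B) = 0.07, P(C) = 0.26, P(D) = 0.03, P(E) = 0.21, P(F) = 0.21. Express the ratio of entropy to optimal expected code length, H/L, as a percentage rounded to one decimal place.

97.6%

Entropy H = −Σ p log₂ p ≈ 2.3518 bits.
Huffman merges: 3/100+7/100→1/10; 1/10+21/100→31/100; 21/100+11/50→43/100; 13/50+31/100→57/100; 43/100+57/100→1. L = 241/100 ≈ 2.4100.
Efficiency = H/L = 2.3518/2.4100 = 97.6%.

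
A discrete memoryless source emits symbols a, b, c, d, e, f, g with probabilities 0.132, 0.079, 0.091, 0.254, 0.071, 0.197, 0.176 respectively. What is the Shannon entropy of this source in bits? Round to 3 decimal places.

H = −Σ pᵢ log₂ pᵢ.
−0.132·log₂(0.132) = 0.3856
−0.079·log₂(0.079) = 0.2893
−0.091·log₂(0.091) = 0.3147
−0.254·log₂(0.254) = 0.5022
−0.071·log₂(0.071) = 0.2709
−0.197·log₂(0.197) = 0.4617
−0.176·log₂(0.176) = 0.4411
Sum ≈ 2.6656 → 2.666 bits.

2.666 bits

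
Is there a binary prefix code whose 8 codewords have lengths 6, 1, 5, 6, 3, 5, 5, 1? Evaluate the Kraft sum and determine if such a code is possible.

1.25; no

With common denominator 2^6 = 64: Σ 2^(−ℓᵢ) = 1/64 + 32/64 + 2/64 + 1/64 + 8/64 + 2/64 + 2/64 + 32/64 = 80/64 = 1.25.
Kraft's inequality requires Σ ≤ 1; here Σ = 1.25 > 1, so no such prefix code exists.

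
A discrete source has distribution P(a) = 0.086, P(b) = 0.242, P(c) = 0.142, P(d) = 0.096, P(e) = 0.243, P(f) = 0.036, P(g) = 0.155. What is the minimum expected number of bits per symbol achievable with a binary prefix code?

Repeatedly combine the two least-probable nodes; the expected code length is the sum of the merged weights.
merge 9/250 + 43/500 → 61/500
merge 12/125 + 61/500 → 109/500
merge 71/500 + 31/200 → 297/1000
merge 109/500 + 121/500 → 23/50
merge 243/1000 + 297/1000 → 27/50
merge 23/50 + 27/50 → 1
L = 61/500 + 109/500 + 297/1000 + 23/50 + 27/50 + 1 = 2637/1000 = 2.637 bits/symbol.

2.637 bits/symbol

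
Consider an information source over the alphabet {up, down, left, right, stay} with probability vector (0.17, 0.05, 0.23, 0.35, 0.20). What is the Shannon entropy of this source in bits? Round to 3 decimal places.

2.133 bits

H = −Σ pᵢ log₂ pᵢ.
−0.17·log₂(0.17) = 0.4346
−0.05·log₂(0.05) = 0.2161
−0.23·log₂(0.23) = 0.4877
−0.35·log₂(0.35) = 0.5301
−0.20·log₂(0.20) = 0.4644
Sum ≈ 2.1328 → 2.133 bits.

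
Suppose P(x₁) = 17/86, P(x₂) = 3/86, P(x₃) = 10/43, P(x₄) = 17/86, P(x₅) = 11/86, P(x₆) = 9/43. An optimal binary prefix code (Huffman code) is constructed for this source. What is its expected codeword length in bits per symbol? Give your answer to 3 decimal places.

Repeatedly combine the two least-probable nodes; the expected code length is the sum of the merged weights.
merge 3/86 + 11/86 → 7/43
merge 7/43 + 17/86 → 31/86
merge 17/86 + 9/43 → 35/86
merge 10/43 + 31/86 → 51/86
merge 35/86 + 51/86 → 1
L = 7/43 + 31/86 + 35/86 + 51/86 + 1 = 217/86 ≈ 2.523 bits/symbol.

2.523 bits/symbol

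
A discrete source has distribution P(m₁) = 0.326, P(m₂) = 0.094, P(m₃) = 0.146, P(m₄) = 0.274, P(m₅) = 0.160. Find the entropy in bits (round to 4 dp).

2.1879 bits

H = −Σ pᵢ log₂ pᵢ.
−0.326·log₂(0.326) = 0.5272
−0.094·log₂(0.094) = 0.3207
−0.146·log₂(0.146) = 0.4053
−0.274·log₂(0.274) = 0.5118
−0.160·log₂(0.160) = 0.4230
Sum ≈ 2.1879 → 2.1879 bits.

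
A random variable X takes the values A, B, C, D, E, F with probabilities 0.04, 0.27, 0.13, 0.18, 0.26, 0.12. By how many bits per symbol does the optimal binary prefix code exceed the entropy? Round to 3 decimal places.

0.054 bits

Entropy H = −Σ p log₂ p ≈ 2.3961 bits.
Huffman merges: 1/25+3/25→4/25; 13/100+4/25→29/100; 9/50+13/50→11/25; 27/100+29/100→14/25; 11/25+14/25→1. L = 49/20 ≈ 2.4500.
L − H = 2.4500 − 2.3961 = 0.054 bits.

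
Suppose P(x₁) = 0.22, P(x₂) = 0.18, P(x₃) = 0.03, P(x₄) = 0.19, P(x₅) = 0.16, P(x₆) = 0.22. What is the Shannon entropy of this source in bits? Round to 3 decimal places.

H = −Σ pᵢ log₂ pᵢ.
−0.22·log₂(0.22) = 0.4806
−0.18·log₂(0.18) = 0.4453
−0.03·log₂(0.03) = 0.1518
−0.19·log₂(0.19) = 0.4552
−0.16·log₂(0.16) = 0.4230
−0.22·log₂(0.22) = 0.4806
Sum ≈ 2.4365 → 2.436 bits.

2.436 bits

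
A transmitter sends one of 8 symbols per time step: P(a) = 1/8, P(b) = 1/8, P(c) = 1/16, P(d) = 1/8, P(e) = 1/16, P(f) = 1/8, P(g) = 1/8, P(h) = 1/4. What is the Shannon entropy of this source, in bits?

2.875 bits

Each probability is a power of 1/2, so log₂(1/p) is an integer.
H = Σ p·log₂(1/p) = 1/8·3 + 1/8·3 + 1/16·4 + 1/8·3 + 1/16·4 + 1/8·3 + 1/8·3 + 1/4·2 = 2.875 bits.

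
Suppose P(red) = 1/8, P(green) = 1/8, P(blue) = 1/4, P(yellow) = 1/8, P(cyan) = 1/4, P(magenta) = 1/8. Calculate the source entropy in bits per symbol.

2.5 bits

Each probability is a power of 1/2, so log₂(1/p) is an integer.
H = Σ p·log₂(1/p) = 1/8·3 + 1/8·3 + 1/4·2 + 1/8·3 + 1/4·2 + 1/8·3 = 2.5 bits.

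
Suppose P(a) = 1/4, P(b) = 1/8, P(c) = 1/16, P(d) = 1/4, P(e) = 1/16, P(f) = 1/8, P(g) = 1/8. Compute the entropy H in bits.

Each probability is a power of 1/2, so log₂(1/p) is an integer.
H = Σ p·log₂(1/p) = 1/4·2 + 1/8·3 + 1/16·4 + 1/4·2 + 1/16·4 + 1/8·3 + 1/8·3 = 2.625 bits.

2.625 bits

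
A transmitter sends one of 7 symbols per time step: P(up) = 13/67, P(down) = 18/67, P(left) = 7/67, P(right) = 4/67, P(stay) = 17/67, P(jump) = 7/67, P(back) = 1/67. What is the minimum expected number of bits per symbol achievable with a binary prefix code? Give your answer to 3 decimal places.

2.537 bits/symbol

Repeatedly combine the two least-probable nodes; the expected code length is the sum of the merged weights.
merge 1/67 + 4/67 → 5/67
merge 5/67 + 7/67 → 12/67
merge 7/67 + 12/67 → 19/67
merge 13/67 + 17/67 → 30/67
merge 18/67 + 19/67 → 37/67
merge 30/67 + 37/67 → 1
L = 5/67 + 12/67 + 19/67 + 30/67 + 37/67 + 1 = 170/67 ≈ 2.537 bits/symbol.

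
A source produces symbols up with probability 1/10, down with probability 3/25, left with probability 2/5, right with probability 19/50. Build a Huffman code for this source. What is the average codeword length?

1.82 bits/symbol

Repeatedly combine the two least-probable nodes; the expected code length is the sum of the merged weights.
merge 1/10 + 3/25 → 11/50
merge 11/50 + 19/50 → 3/5
merge 2/5 + 3/5 → 1
L = 11/50 + 3/5 + 1 = 91/50 = 1.82 bits/symbol.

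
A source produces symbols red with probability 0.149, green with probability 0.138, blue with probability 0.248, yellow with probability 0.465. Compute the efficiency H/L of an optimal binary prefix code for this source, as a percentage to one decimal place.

99.7%

Entropy H = −Σ p log₂ p ≈ 1.8161 bits.
Huffman merges: 69/500+149/1000→287/1000; 31/125+287/1000→107/200; 93/200+107/200→1. L = 911/500 ≈ 1.8220.
Efficiency = H/L = 1.8161/1.8220 = 99.7%.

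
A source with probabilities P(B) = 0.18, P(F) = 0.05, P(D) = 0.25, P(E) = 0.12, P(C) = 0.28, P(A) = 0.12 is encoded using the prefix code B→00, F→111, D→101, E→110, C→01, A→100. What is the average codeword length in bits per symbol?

2.54 bits/symbol

L̄ = Σ pᵢ·ℓᵢ = 0.18·2 + 0.05·3 + 0.25·3 + 0.12·3 + 0.28·2 + 0.12·3 = 2.54 bits/symbol.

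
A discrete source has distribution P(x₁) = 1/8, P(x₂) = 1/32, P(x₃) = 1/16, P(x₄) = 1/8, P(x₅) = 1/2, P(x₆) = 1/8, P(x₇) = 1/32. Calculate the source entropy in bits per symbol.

Each probability is a power of 1/2, so log₂(1/p) is an integer.
H = Σ p·log₂(1/p) = 1/8·3 + 1/32·5 + 1/16·4 + 1/8·3 + 1/2·1 + 1/8·3 + 1/32·5 = 2.1875 bits.

2.1875 bits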